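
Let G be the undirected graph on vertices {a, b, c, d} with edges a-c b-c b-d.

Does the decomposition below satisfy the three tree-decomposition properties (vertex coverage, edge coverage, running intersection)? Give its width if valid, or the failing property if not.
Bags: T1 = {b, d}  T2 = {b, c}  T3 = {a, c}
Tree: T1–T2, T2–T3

Every vertex of G appears in some bag (union = {a, b, c, d}); every edge is covered by a bag; and for each vertex v the set of bags containing v is connected in the bag tree. The decomposition is therefore valid. The largest bag has 2 vertices, so the width is 1.

Yes; width 1.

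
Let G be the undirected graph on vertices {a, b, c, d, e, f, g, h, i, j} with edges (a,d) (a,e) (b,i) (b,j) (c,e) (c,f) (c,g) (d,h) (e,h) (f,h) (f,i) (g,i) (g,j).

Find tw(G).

A width-2 tree decomposition is:
Bags: B1 = {a, d, h}  B2 = {a, e, h}  B3 = {e, f, h}  B4 = {c, e, f}  B5 = {c, f, i}  B6 = {c, g, i}  B7 = {b, g, i}  B8 = {b, g, j}
Tree: B1–B2, B2–B3, B3–B4, B4–B5, B5–B6, B6–B7, B7–B8
Every bag has size at most 3, so the width is 3 − 1 = 2 and tw(G) ≤ 2. The edges d–a–e–h–d form a cycle, so G is not a tree and its treewidth is at least 2. Therefore the treewidth is 2.

2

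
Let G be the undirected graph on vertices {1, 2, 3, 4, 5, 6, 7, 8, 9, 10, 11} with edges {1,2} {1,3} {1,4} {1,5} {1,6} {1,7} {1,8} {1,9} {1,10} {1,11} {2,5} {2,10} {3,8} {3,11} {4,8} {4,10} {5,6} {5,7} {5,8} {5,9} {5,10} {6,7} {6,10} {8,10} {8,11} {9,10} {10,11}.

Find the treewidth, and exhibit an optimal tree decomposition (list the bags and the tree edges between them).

Treewidth 3.
Bags: B1 = {1, 5, 8, 10}  B2 = {1, 5, 6, 10}  B3 = {1, 8, 10, 11}  B4 = {1, 5, 9, 10}  B5 = {1, 5, 6, 7}  B6 = {1, 3, 8, 11}  B7 = {1, 2, 5, 10}  B8 = {1, 4, 8, 10}
Tree: B1–B2, B1–B3, B1–B4, B2–B5, B3–B6, B1–B7, B3–B8

The largest bag has 4 vertices, giving width 3; this decomposition certifies tw(G) ≤ 3. Conversely, {1, 8, 10, 11} is a clique of size 4, and the vertices of any clique must share a bag in every tree decomposition; so some bag has ≥ 4 vertices and tw(G) ≥ 3. The upper and lower bounds meet at 3, so that is the treewidth.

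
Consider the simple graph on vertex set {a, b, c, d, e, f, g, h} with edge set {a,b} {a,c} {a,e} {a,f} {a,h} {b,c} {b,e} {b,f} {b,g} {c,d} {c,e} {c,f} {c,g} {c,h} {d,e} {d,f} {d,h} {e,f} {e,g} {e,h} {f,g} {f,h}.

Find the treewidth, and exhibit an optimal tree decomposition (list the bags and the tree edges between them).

Treewidth 4.
One such decomposition:
Bags: B1 = {a, b, c, e, f}  B2 = {b, c, e, f, g}  B3 = {a, c, e, f, h}  B4 = {c, d, e, f, h}
Tree: B1–B2, B1–B3, B3–B4

The largest bag has 5 vertices, giving width 4; this decomposition certifies tw(G) ≤ 4. On the other hand G contains the 5-clique {b, c, e, f, g}. A clique must lie in a single bag of any decomposition, so no decomposition can have width below 4. The upper and lower bounds meet at 4, so that is the treewidth.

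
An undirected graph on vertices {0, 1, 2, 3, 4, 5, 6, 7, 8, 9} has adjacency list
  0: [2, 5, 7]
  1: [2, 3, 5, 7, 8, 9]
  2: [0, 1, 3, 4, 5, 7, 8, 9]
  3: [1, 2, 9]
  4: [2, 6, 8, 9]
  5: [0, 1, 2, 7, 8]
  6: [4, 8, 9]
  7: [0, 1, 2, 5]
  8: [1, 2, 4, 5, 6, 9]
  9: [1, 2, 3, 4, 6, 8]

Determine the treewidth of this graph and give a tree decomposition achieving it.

Treewidth 3.
One optimal decomposition is:
Bags: B1 = {1, 2, 5, 8}  B2 = {1, 2, 8, 9}  B3 = {1, 2, 5, 7}  B4 = {2, 4, 8, 9}  B5 = {1, 2, 3, 9}  B6 = {0, 2, 5, 7}  B7 = {4, 6, 8, 9}
Tree: B1–B2, B1–B3, B2–B4, B2–B5, B3–B6, B4–B7

Every bag has size at most 4, so the width is 4 − 1 = 3 and tw(G) ≤ 3. Conversely, {0, 2, 5, 7} is a clique of size 4, and the vertices of any clique must share a bag in every tree decomposition; so some bag has ≥ 4 vertices and tw(G) ≥ 3. Combining the bounds, tw(G) = 3.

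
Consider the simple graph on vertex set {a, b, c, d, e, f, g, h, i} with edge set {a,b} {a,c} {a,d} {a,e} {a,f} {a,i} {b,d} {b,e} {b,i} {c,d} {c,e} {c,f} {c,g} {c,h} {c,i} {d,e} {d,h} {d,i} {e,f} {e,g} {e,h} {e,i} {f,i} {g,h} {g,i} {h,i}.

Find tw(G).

A width-4 tree decomposition is:
Bags: B1 = {c, d, e, h, i}  B2 = {a, c, d, e, i}  B3 = {c, e, g, h, i}  B4 = {a, c, e, f, i}  B5 = {a, b, d, e, i}
Tree: B1–B2, B1–B3, B2–B4, B2–B5
Each bag holds 5 vertices, so the decomposition has width 4, which upper-bounds the treewidth. Conversely, {c, d, e, h, i} is a clique of size 5, and the vertices of any clique must share a bag in every tree decomposition; so some bag has ≥ 5 vertices and tw(G) ≥ 4. Combining the bounds, tw(G) = 4.

4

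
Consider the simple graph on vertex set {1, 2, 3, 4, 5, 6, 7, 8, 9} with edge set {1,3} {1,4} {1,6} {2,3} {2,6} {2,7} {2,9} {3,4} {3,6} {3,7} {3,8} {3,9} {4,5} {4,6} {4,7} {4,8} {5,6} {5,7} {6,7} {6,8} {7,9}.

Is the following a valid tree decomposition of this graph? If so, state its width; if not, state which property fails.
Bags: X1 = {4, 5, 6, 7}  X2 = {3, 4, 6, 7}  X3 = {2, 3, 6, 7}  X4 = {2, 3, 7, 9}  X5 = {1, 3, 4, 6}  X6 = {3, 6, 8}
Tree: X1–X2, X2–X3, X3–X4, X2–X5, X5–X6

A tree decomposition must satisfy three properties: every vertex lies in some bag; for every edge, both endpoints lie together in some bag; and for every vertex, the bags containing it form a connected subtree. Here edge (4,8) lies in no bag, so the decomposition is invalid.

No — edge (4,8) lies in no bag.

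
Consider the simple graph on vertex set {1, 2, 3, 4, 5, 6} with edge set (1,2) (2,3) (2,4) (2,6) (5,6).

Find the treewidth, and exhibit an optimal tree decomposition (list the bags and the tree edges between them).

Treewidth 1.
One such decomposition:
Bags: B1 = {1, 2}  B2 = {2, 3}  B3 = {2, 6}  B4 = {5, 6}  B5 = {2, 4}
Tree: B1–B2, B2–B3, B3–B4, B3–B5

Each bag holds 2 vertices, so the decomposition has width 1, which upper-bounds the treewidth. Since G has at least one edge (e.g. 2–1), it is not an edgeless graph, so tw(G) ≥ 1. The upper and lower bounds meet at 1, so that is the treewidth.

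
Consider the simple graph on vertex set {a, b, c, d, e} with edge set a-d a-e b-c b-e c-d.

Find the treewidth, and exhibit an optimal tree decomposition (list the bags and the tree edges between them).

Treewidth 2.
One optimal decomposition is:
Bags: B1 = {b, c, d}  B2 = {b, d, e}  B3 = {a, d, e}
Tree: B1–B2, B2–B3

Every bag has size at most 3, so the width is 3 − 1 = 2 and tw(G) ≤ 2. Since d–c–b–e–a–d is a cycle in G, G is not acyclic. Forests are exactly the graphs of treewidth ≤ 1, so tw(G) ≥ 2. Combining the bounds, tw(G) = 2.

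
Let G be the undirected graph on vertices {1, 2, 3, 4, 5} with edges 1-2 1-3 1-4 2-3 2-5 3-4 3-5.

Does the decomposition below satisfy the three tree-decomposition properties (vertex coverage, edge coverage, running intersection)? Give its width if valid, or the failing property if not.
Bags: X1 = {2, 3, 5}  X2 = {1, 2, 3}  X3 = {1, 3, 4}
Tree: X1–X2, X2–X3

Every vertex of G appears in some bag (union = {1, 2, 3, 4, 5}); every edge is covered by a bag; and for each vertex v the set of bags containing v is connected in the bag tree. The decomposition is therefore valid. The largest bag has 3 vertices, so the width is 2.

Yes; width 2.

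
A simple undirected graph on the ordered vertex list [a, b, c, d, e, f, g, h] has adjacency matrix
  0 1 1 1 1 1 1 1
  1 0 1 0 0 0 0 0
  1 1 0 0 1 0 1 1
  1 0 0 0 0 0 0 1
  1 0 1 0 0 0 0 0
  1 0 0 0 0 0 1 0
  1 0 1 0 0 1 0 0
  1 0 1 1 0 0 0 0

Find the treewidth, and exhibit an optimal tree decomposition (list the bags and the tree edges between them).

Each bag holds 3 vertices, so the decomposition has width 2, which upper-bounds the treewidth. For the lower bound, the 3 vertices {a, d, h} are pairwise adjacent, and any tree decomposition puts a clique entirely inside one bag — forcing width ≥ 2. The upper and lower bounds meet at 2, so that is the treewidth.

Treewidth 2.
Bags: B1 = {a, b, c}  B2 = {a, c, g}  B3 = {a, c, h}  B4 = {a, f, g}  B5 = {a, c, e}  B6 = {a, d, h}
Tree: B1–B2, B2–B3, B2–B4, B1–B5, B3–B6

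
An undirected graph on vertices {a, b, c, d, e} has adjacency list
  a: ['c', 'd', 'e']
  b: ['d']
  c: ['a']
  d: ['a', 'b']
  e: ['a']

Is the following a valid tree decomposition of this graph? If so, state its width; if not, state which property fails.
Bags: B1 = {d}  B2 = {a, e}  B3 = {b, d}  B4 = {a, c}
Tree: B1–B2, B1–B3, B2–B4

No — edge (a,d) lies in no bag.

A tree decomposition must satisfy three properties: every vertex lies in some bag; for every edge, both endpoints lie together in some bag; and for every vertex, the bags containing it form a connected subtree. Here edge (a,d) lies in no bag, so the decomposition is invalid.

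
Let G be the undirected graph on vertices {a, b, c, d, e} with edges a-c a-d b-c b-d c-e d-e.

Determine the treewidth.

A width-2 tree decomposition is:
Bags: B1 = {c, d, e}  B2 = {a, c, d}  B3 = {b, c, d}
Tree: B1–B2, B2–B3
Each bag holds 3 vertices, so the decomposition has width 2, which upper-bounds the treewidth. The edges c–e–d–a–c form a cycle, so G is not a tree and its treewidth is at least 2. Hence tw(G) = 2 exactly.

2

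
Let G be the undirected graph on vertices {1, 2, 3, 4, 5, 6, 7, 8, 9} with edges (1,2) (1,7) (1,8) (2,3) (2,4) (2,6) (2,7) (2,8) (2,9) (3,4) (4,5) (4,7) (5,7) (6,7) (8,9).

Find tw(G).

A width-2 tree decomposition is:
Bags: B1 = {1, 2, 7}  B2 = {2, 4, 7}  B3 = {2, 6, 7}  B4 = {2, 3, 4}  B5 = {1, 2, 8}  B6 = {4, 5, 7}  B7 = {2, 8, 9}
Tree: B1–B2, B2–B3, B2–B4, B1–B5, B2–B6, B5–B7
Each bag holds 3 vertices, so the decomposition has width 2, which upper-bounds the treewidth. On the other hand G contains the 3-clique {1, 2, 8}. A clique must lie in a single bag of any decomposition, so no decomposition can have width below 2. Combining the bounds, tw(G) = 2.

2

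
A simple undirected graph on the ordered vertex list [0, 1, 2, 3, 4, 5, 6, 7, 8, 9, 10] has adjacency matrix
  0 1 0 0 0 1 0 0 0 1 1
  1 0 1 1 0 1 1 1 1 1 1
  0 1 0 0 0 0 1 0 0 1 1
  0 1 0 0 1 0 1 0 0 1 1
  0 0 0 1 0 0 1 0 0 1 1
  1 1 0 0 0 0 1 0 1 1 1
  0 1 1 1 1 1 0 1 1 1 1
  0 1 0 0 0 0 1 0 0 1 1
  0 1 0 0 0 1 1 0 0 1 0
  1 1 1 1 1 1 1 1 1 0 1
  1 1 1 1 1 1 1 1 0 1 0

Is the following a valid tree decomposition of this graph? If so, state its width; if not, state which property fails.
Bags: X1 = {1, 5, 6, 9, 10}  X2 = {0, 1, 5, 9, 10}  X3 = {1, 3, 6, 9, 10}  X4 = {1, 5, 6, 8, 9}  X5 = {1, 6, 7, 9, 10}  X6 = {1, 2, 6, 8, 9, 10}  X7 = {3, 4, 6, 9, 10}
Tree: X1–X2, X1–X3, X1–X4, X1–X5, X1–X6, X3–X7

A tree decomposition must satisfy three properties: every vertex lies in some bag; for every edge, both endpoints lie together in some bag; and for every vertex, the bags containing it form a connected subtree. Here bags containing vertex 8 are not connected in the tree, so the decomposition is invalid.

No — bags containing vertex 8 are not connected in the tree.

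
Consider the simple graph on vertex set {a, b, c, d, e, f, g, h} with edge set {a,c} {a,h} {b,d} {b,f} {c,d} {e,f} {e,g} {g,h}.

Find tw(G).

2

A width-2 tree decomposition is:
Bags: B1 = {a, c, d}  B2 = {a, b, d}  B3 = {a, b, f}  B4 = {a, e, f}  B5 = {a, e, g}  B6 = {a, g, h}
Tree: B1–B2, B2–B3, B3–B4, B4–B5, B5–B6
Each bag holds 3 vertices, so the decomposition has width 2, which upper-bounds the treewidth. Since a–c–d–b–f–e–g–h–a is a cycle in G, G is not acyclic. Forests are exactly the graphs of treewidth ≤ 1, so tw(G) ≥ 2. Hence tw(G) = 2 exactly.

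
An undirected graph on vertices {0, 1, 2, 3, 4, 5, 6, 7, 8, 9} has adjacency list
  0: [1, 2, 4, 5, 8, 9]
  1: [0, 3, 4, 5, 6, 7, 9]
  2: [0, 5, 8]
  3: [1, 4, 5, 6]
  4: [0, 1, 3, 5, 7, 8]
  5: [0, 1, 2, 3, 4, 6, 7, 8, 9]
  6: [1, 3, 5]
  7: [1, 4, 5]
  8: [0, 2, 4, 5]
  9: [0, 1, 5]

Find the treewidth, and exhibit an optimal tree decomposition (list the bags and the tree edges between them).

Every bag has size at most 4, so the width is 4 − 1 = 3 and tw(G) ≤ 3. On the other hand G contains the 4-clique {0, 2, 5, 8}. A clique must lie in a single bag of any decomposition, so no decomposition can have width below 3. Hence tw(G) = 3 exactly.

Treewidth 3.
Bags: B1 = {1, 3, 4, 5}  B2 = {0, 1, 4, 5}  B3 = {0, 1, 5, 9}  B4 = {0, 4, 5, 8}  B5 = {0, 2, 5, 8}  B6 = {1, 4, 5, 7}  B7 = {1, 3, 5, 6}
Tree: B1–B2, B2–B3, B2–B4, B4–B5, B1–B6, B1–B7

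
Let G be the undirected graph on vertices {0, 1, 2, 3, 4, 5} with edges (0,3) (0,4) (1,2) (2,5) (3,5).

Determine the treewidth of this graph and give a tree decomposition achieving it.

Treewidth 1.
One optimal decomposition is:
Bags: B1 = {1, 2}  B2 = {2, 5}  B3 = {3, 5}  B4 = {0, 3}  B5 = {0, 4}
Tree: B1–B2, B2–B3, B3–B4, B4–B5

Each bag holds 2 vertices, so the decomposition has width 1, which upper-bounds the treewidth. Any graph with an edge has treewidth ≥ 1, and G has the edge 1–2. Therefore the treewidth is 1.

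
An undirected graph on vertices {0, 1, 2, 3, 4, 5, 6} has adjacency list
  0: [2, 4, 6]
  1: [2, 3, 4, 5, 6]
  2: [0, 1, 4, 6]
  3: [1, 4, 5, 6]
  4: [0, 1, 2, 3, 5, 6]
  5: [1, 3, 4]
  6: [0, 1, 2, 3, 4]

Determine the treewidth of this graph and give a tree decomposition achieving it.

Every bag has size at most 4, so the width is 4 − 1 = 3 and tw(G) ≤ 3. On the other hand G contains the 4-clique {0, 2, 4, 6}. A clique must lie in a single bag of any decomposition, so no decomposition can have width below 3. Hence tw(G) = 3 exactly.

Treewidth 3.
One optimal decomposition is:
Bags: B1 = {0, 2, 4, 6}  B2 = {1, 2, 4, 6}  B3 = {1, 3, 4, 6}  B4 = {1, 3, 4, 5}
Tree: B1–B2, B2–B3, B3–B4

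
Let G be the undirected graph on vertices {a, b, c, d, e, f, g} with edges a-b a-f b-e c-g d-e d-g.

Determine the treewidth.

1

A width-1 tree decomposition is:
Bags: B1 = {c, g}  B2 = {d, g}  B3 = {d, e}  B4 = {b, e}  B5 = {a, b}  B6 = {a, f}
Tree: B1–B2, B2–B3, B3–B4, B4–B5, B5–B6
Each bag holds 2 vertices, so the decomposition has width 1, which upper-bounds the treewidth. Since G has at least one edge (e.g. c–g), it is not an edgeless graph, so tw(G) ≥ 1. Therefore the treewidth is 1.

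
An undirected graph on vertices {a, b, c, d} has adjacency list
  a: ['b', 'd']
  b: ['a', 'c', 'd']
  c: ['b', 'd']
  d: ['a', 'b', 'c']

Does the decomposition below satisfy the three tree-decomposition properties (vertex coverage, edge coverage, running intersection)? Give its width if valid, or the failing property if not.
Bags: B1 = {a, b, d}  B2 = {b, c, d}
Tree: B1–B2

Yes; width 2.

Vertex coverage: the bags together contain {a, b, c, d}, the full vertex set. Edge coverage: each edge of G has both endpoints in at least one bag. Running intersection: for every vertex, the bags containing it form a connected subtree. All three properties hold, so this is a valid tree decomposition of width max|bag| − 1 = 2, and hence tw(G) ≤ 2.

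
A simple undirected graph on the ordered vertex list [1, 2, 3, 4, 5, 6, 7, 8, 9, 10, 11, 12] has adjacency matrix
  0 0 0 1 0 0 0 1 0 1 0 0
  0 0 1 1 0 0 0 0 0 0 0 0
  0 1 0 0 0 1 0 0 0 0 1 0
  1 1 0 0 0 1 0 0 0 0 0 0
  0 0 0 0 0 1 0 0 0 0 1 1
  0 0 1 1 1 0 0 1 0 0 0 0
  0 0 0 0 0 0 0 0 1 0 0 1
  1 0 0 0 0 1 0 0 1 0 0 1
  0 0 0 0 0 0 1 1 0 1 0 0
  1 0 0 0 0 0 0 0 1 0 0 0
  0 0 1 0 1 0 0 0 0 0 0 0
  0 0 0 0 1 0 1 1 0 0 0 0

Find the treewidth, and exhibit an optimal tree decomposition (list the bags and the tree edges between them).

Each bag holds 4 vertices, so the decomposition has width 3, which upper-bounds the treewidth. For the lower bound: the 4 vertex sets {2,3,11}, {4}, {6}, {1,5,8,12} are disjoint, each induces a connected subgraph, and every pair is joined by at least one edge of G. Contracting each set to a single vertex therefore yields K_{4} as a minor, and since treewidth is minor-monotone, tw(G) ≥ tw(K_{4}) = 3. Hence tw(G) = 3 exactly.

Treewidth 3.
One such decomposition:
Bags: B1 = {2, 3, 4, 11}  B2 = {3, 4, 6, 11}  B3 = {4, 5, 6, 11}  B4 = {1, 4, 5, 6}  B5 = {1, 5, 6, 8}  B6 = {1, 5, 8, 12}  B7 = {1, 8, 10, 12}  B8 = {8, 9, 10, 12}  B9 = {7, 9, 10, 12}
Tree: B1–B2, B2–B3, B3–B4, B4–B5, B5–B6, B6–B7, B7–B8, B8–B9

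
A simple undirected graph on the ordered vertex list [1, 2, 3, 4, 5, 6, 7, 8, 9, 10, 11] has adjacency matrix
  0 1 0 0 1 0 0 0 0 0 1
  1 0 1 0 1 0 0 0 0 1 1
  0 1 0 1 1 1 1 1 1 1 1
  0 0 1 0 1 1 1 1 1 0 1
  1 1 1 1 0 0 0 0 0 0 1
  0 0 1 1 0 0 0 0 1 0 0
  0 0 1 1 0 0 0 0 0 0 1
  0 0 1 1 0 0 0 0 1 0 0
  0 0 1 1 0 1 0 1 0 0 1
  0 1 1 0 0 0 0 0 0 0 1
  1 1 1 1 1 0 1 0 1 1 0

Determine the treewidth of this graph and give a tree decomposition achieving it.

Each bag holds 4 vertices, so the decomposition has width 3, which upper-bounds the treewidth. Conversely, {1, 2, 5, 11} is a clique of size 4, and the vertices of any clique must share a bag in every tree decomposition; so some bag has ≥ 4 vertices and tw(G) ≥ 3. Combining the bounds, tw(G) = 3.

Treewidth 3.
One optimal decomposition is:
Bags: B1 = {3, 4, 9, 11}  B2 = {3, 4, 5, 11}  B3 = {3, 4, 7, 11}  B4 = {3, 4, 8, 9}  B5 = {2, 3, 5, 11}  B6 = {2, 3, 10, 11}  B7 = {3, 4, 6, 9}  B8 = {1, 2, 5, 11}
Tree: B1–B2, B2–B3, B1–B4, B2–B5, B5–B6, B1–B7, B5–B8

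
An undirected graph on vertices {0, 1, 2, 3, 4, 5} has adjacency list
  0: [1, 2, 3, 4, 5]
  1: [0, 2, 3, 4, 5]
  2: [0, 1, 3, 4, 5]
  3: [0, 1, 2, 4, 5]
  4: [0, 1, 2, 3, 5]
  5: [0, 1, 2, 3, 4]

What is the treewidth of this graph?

A width-5 tree decomposition is:
Bags: B1 = {0, 1, 2, 3, 4, 5}
Tree: (single bag)
A single bag containing all 6 vertices is trivially a valid decomposition of width 5. Conversely, {0, 1, 2, 3, 4, 5} is a clique of size 6, and the vertices of any clique must share a bag in every tree decomposition; so some bag has ≥ 6 vertices and tw(G) ≥ 5. Combining the bounds, tw(G) = 5.

5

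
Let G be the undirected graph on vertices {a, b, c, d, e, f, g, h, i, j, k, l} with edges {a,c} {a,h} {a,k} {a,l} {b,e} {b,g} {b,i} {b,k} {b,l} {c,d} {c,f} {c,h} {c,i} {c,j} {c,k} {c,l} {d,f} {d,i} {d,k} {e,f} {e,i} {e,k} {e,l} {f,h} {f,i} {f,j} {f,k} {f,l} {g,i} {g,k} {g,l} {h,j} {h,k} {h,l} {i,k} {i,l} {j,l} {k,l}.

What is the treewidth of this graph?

A width-4 tree decomposition is:
Bags: B1 = {e, f, i, k, l}  B2 = {c, f, i, k, l}  B3 = {c, d, f, i, k}  B4 = {c, f, h, k, l}  B5 = {a, c, h, k, l}  B6 = {c, f, h, j, l}  B7 = {b, e, i, k, l}  B8 = {b, g, i, k, l}
Tree: B1–B2, B2–B3, B2–B4, B4–B5, B4–B6, B1–B7, B7–B8
Every bag has size at most 5, so the width is 5 − 1 = 4 and tw(G) ≤ 4. For the lower bound, the 5 vertices {c, f, h, j, l} are pairwise adjacent, and any tree decomposition puts a clique entirely inside one bag — forcing width ≥ 4. Combining the bounds, tw(G) = 4.

4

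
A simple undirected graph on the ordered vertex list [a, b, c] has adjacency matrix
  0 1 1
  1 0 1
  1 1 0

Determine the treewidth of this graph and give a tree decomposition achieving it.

Treewidth 2.
One optimal decomposition is:
Bags: B1 = {a, b, c}
Tree: (single bag)

A single bag containing all 3 vertices is trivially a valid decomposition of width 2. On the other hand G contains the 3-clique {a, b, c}. A clique must lie in a single bag of any decomposition, so no decomposition can have width below 2. Combining the bounds, tw(G) = 2.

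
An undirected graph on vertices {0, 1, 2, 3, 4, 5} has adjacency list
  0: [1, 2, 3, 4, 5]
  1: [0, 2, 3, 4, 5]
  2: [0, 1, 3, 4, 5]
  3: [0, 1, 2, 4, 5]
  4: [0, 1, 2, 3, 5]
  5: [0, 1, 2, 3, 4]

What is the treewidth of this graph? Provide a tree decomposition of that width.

With just one bag of size 6, the width is 6 − 1 = 5, so tw(G) ≤ 5. Conversely, {0, 1, 2, 3, 4, 5} is a clique of size 6, and the vertices of any clique must share a bag in every tree decomposition; so some bag has ≥ 6 vertices and tw(G) ≥ 5. Therefore the treewidth is 5.

Treewidth 5.
One such decomposition:
Bags: B1 = {0, 1, 2, 3, 4, 5}
Tree: (single bag)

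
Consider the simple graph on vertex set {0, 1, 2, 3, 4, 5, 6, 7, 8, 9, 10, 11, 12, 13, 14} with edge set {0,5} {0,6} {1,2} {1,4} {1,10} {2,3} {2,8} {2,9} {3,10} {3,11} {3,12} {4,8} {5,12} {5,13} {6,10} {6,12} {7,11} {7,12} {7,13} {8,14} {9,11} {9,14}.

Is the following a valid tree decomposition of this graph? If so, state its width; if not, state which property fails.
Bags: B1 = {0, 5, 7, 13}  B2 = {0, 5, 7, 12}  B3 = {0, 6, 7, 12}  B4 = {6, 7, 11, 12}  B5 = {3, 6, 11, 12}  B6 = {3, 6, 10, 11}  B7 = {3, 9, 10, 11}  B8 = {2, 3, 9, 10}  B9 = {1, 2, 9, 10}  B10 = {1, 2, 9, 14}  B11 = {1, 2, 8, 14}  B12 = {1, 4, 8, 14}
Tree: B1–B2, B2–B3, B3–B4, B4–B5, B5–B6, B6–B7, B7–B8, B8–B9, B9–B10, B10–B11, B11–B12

Every vertex of G appears in some bag (union = {0, 1, 2, 3, 4, 5, 6, 7, 8, 9, 10, 11, 12, 13, 14}); every edge is covered by a bag; and for each vertex v the set of bags containing v is connected in the bag tree. The decomposition is therefore valid. The largest bag has 4 vertices, so the width is 3.

Yes; width 3.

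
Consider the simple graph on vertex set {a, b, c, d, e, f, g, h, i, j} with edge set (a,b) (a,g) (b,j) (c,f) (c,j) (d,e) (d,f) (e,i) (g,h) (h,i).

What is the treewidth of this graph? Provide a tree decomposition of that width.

Every bag has size at most 3, so the width is 3 − 1 = 2 and tw(G) ≤ 2. For the lower bound, G contains the cycle a–g–h–i–e–d–f–c–j–b–a, so G is not a forest; only forests have treewidth ≤ 1, hence tw(G) ≥ 2. The upper and lower bounds meet at 2, so that is the treewidth.

Treewidth 2.
One optimal decomposition is:
Bags: B1 = {a, g, h}  B2 = {a, h, i}  B3 = {a, e, i}  B4 = {a, d, e}  B5 = {a, d, f}  B6 = {a, c, f}  B7 = {a, c, j}  B8 = {a, b, j}
Tree: B1–B2, B2–B3, B3–B4, B4–B5, B5–B6, B6–B7, B7–B8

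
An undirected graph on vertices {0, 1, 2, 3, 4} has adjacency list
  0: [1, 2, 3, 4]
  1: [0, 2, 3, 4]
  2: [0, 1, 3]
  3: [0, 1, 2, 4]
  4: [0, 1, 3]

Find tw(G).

3

A width-3 tree decomposition is:
Bags: B1 = {0, 1, 3, 4}  B2 = {0, 1, 2, 3}
Tree: B1–B2
Each bag holds 4 vertices, so the decomposition has width 3, which upper-bounds the treewidth. On the other hand G contains the 4-clique {0, 1, 2, 3}. A clique must lie in a single bag of any decomposition, so no decomposition can have width below 3. Therefore the treewidth is 3.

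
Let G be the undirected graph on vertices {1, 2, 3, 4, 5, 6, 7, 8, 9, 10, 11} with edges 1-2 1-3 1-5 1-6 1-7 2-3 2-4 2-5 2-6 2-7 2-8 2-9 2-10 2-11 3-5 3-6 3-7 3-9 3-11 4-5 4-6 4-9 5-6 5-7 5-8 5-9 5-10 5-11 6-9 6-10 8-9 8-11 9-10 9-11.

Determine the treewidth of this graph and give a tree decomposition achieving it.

Every bag has size at most 5, so the width is 5 − 1 = 4 and tw(G) ≤ 4. On the other hand G contains the 5-clique {1, 2, 3, 5, 6}. A clique must lie in a single bag of any decomposition, so no decomposition can have width below 4. Therefore the treewidth is 4.

Treewidth 4.
One optimal decomposition is:
Bags: B1 = {1, 2, 3, 5, 6}  B2 = {2, 3, 5, 6, 9}  B3 = {2, 5, 6, 9, 10}  B4 = {1, 2, 3, 5, 7}  B5 = {2, 4, 5, 6, 9}  B6 = {2, 3, 5, 9, 11}  B7 = {2, 5, 8, 9, 11}
Tree: B1–B2, B2–B3, B1–B4, B2–B5, B2–B6, B6–B7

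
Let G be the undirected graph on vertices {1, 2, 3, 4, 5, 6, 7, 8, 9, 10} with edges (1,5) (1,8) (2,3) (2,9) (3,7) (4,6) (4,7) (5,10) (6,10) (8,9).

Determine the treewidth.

A width-2 tree decomposition is:
Bags: B1 = {3, 4, 7}  B2 = {2, 3, 4}  B3 = {2, 4, 9}  B4 = {4, 8, 9}  B5 = {1, 4, 8}  B6 = {1, 4, 5}  B7 = {4, 5, 10}  B8 = {4, 6, 10}
Tree: B1–B2, B2–B3, B3–B4, B4–B5, B5–B6, B6–B7, B7–B8
The largest bag has 3 vertices, giving width 2; this decomposition certifies tw(G) ≤ 2. Since 4–7–3–2–9–8–1–5–10–6–4 is a cycle in G, G is not acyclic. Forests are exactly the graphs of treewidth ≤ 1, so tw(G) ≥ 2. Hence tw(G) = 2 exactly.

2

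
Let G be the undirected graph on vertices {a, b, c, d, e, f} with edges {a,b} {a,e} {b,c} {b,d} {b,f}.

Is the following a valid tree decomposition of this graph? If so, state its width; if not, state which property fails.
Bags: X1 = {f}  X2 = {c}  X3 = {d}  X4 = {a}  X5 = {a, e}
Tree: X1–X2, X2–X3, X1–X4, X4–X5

No — vertex b appears in no bag.

A tree decomposition must satisfy three properties: every vertex lies in some bag; for every edge, both endpoints lie together in some bag; and for every vertex, the bags containing it form a connected subtree. Here vertex b appears in no bag, so the decomposition is invalid.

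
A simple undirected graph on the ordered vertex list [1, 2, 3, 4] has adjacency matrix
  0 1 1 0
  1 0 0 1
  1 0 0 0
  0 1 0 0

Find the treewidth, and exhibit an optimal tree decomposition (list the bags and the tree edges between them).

Treewidth 1.
One such decomposition:
Bags: B1 = {1, 3}  B2 = {1, 2}  B3 = {2, 4}
Tree: B1–B2, B2–B3

The largest bag has 2 vertices, giving width 1; this decomposition certifies tw(G) ≤ 1. G has an edge, so its treewidth is at least 1. Hence tw(G) = 1 exactly.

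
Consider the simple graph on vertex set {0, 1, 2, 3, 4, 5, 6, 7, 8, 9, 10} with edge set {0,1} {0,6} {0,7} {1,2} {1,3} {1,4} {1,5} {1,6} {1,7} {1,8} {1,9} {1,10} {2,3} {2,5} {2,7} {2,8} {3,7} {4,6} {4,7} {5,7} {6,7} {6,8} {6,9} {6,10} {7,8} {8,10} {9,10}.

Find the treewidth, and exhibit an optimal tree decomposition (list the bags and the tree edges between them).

The largest bag has 4 vertices, giving width 3; this decomposition certifies tw(G) ≤ 3. Conversely, {1, 6, 9, 10} is a clique of size 4, and the vertices of any clique must share a bag in every tree decomposition; so some bag has ≥ 4 vertices and tw(G) ≥ 3. Therefore the treewidth is 3.

Treewidth 3.
One optimal decomposition is:
Bags: B1 = {1, 6, 7, 8}  B2 = {1, 2, 7, 8}  B3 = {1, 6, 8, 10}  B4 = {0, 1, 6, 7}  B5 = {1, 6, 9, 10}  B6 = {1, 4, 6, 7}  B7 = {1, 2, 3, 7}  B8 = {1, 2, 5, 7}
Tree: B1–B2, B1–B3, B1–B4, B3–B5, B4–B6, B2–B7, B2–B8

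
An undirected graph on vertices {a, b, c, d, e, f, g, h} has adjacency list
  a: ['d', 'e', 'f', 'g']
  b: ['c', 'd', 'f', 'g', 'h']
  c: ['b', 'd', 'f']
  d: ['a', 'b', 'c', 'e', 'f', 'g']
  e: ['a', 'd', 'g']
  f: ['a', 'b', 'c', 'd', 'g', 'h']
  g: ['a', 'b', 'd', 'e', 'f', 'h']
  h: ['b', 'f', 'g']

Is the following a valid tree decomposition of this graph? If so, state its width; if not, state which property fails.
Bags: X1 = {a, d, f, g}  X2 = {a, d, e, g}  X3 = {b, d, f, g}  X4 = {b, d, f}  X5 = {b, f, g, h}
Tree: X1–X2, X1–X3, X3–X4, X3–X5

A tree decomposition must satisfy three properties: every vertex lies in some bag; for every edge, both endpoints lie together in some bag; and for every vertex, the bags containing it form a connected subtree. Here vertex c appears in no bag, so the decomposition is invalid.

No — vertex c appears in no bag.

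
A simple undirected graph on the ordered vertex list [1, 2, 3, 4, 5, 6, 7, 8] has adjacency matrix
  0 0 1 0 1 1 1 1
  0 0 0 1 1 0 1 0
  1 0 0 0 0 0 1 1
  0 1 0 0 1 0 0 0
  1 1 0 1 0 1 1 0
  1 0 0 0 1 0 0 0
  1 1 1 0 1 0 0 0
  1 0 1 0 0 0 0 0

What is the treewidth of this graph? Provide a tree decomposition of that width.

Treewidth 2.
Bags: B1 = {2, 5, 7}  B2 = {1, 5, 7}  B3 = {1, 5, 6}  B4 = {1, 3, 7}  B5 = {2, 4, 5}  B6 = {1, 3, 8}
Tree: B1–B2, B2–B3, B2–B4, B1–B5, B4–B6

Each bag holds 3 vertices, so the decomposition has width 2, which upper-bounds the treewidth. Conversely, {1, 3, 8} is a clique of size 3, and the vertices of any clique must share a bag in every tree decomposition; so some bag has ≥ 3 vertices and tw(G) ≥ 2. Therefore the treewidth is 2.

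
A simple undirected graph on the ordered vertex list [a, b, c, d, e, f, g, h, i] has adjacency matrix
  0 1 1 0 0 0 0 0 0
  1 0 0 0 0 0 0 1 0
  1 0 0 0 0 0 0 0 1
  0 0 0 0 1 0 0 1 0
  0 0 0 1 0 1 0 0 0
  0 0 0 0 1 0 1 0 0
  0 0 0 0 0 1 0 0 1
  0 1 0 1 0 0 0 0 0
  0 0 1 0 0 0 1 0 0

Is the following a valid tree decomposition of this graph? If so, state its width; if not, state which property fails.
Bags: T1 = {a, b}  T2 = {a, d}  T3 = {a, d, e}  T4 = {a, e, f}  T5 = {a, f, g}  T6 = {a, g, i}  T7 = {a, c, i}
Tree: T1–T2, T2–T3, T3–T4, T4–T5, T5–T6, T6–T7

A tree decomposition must satisfy three properties: every vertex lies in some bag; for every edge, both endpoints lie together in some bag; and for every vertex, the bags containing it form a connected subtree. Here vertex h appears in no bag, so the decomposition is invalid.

No — vertex h appears in no bag.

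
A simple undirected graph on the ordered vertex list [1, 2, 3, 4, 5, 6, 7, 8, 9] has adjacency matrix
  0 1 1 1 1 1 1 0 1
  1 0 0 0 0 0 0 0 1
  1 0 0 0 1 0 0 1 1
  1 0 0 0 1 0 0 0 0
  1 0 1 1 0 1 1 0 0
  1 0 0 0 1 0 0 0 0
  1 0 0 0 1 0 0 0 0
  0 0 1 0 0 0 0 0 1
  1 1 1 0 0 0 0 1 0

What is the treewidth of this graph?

A width-2 tree decomposition is:
Bags: B1 = {1, 3, 5}  B2 = {1, 3, 9}  B3 = {1, 5, 7}  B4 = {1, 5, 6}  B5 = {3, 8, 9}  B6 = {1, 2, 9}  B7 = {1, 4, 5}
Tree: B1–B2, B1–B3, B3–B4, B2–B5, B2–B6, B3–B7
Each bag holds 3 vertices, so the decomposition has width 2, which upper-bounds the treewidth. For the lower bound, the 3 vertices {3, 8, 9} are pairwise adjacent, and any tree decomposition puts a clique entirely inside one bag — forcing width ≥ 2. Therefore the treewidth is 2.

2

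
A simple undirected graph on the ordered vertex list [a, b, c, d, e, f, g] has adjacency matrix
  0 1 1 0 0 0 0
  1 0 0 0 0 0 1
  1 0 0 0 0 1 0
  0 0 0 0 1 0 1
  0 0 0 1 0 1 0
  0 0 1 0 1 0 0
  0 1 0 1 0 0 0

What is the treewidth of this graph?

A width-2 tree decomposition is:
Bags: B1 = {a, b, g}  B2 = {a, c, g}  B3 = {c, f, g}  B4 = {e, f, g}  B5 = {d, e, g}
Tree: B1–B2, B2–B3, B3–B4, B4–B5
The largest bag has 3 vertices, giving width 2; this decomposition certifies tw(G) ≤ 2. Since g–b–a–c–f–e–d–g is a cycle in G, G is not acyclic. Forests are exactly the graphs of treewidth ≤ 1, so tw(G) ≥ 2. The upper and lower bounds meet at 2, so that is the treewidth.

2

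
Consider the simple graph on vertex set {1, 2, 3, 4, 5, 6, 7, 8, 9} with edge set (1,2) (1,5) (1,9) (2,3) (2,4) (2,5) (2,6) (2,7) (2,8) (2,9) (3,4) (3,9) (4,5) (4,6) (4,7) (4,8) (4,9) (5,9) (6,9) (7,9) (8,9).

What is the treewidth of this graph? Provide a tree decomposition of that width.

The largest bag has 4 vertices, giving width 3; this decomposition certifies tw(G) ≤ 3. For the lower bound, the 4 vertices {1, 2, 5, 9} are pairwise adjacent, and any tree decomposition puts a clique entirely inside one bag — forcing width ≥ 3. Hence tw(G) = 3 exactly.

Treewidth 3.
One such decomposition:
Bags: B1 = {2, 4, 5, 9}  B2 = {1, 2, 5, 9}  B3 = {2, 4, 7, 9}  B4 = {2, 4, 8, 9}  B5 = {2, 3, 4, 9}  B6 = {2, 4, 6, 9}
Tree: B1–B2, B1–B3, B3–B4, B1–B5, B1–B6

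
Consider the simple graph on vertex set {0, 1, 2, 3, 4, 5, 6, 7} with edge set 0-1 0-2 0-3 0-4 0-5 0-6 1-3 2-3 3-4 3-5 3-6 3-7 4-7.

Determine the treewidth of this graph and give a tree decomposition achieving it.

Treewidth 2.
One optimal decomposition is:
Bags: B1 = {0, 3, 5}  B2 = {0, 1, 3}  B3 = {0, 3, 4}  B4 = {0, 2, 3}  B5 = {3, 4, 7}  B6 = {0, 3, 6}
Tree: B1–B2, B1–B3, B1–B4, B3–B5, B4–B6

The largest bag has 3 vertices, giving width 2; this decomposition certifies tw(G) ≤ 2. Conversely, {0, 1, 3} is a clique of size 3, and the vertices of any clique must share a bag in every tree decomposition; so some bag has ≥ 3 vertices and tw(G) ≥ 2. Therefore the treewidth is 2.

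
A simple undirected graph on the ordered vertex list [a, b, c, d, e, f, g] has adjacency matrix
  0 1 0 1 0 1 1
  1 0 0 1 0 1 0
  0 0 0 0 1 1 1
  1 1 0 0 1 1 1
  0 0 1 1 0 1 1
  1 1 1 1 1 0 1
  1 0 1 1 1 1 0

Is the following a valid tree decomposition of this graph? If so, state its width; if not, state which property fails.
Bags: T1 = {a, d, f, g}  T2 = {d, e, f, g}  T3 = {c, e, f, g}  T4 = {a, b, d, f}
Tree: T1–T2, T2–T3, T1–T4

Yes; width 3.

Checking the three conditions: (i) the bags cover all of {a, b, c, d, e, f, g}; (ii) for each edge, some bag contains both endpoints; (iii) the bags containing any fixed vertex form a subtree. All hold, so the decomposition is valid with width 4 − 1 = 3.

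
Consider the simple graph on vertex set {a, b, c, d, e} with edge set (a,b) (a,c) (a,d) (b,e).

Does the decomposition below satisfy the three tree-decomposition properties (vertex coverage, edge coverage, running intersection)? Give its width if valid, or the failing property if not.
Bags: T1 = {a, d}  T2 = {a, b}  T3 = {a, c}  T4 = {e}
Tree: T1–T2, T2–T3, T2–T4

No — edge (b,e) lies in no bag.

A tree decomposition must satisfy three properties: every vertex lies in some bag; for every edge, both endpoints lie together in some bag; and for every vertex, the bags containing it form a connected subtree. Here edge (b,e) lies in no bag, so the decomposition is invalid.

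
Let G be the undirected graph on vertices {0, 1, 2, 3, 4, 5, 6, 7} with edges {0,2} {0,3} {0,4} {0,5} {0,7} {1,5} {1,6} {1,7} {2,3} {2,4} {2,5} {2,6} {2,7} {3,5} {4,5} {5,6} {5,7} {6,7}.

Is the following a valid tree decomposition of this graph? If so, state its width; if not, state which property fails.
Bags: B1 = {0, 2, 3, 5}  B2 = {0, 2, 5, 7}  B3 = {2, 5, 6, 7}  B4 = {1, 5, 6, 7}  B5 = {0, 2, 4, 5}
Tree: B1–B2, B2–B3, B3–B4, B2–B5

Yes; width 3.

Every vertex of G appears in some bag (union = {0, 1, 2, 3, 4, 5, 6, 7}); every edge is covered by a bag; and for each vertex v the set of bags containing v is connected in the bag tree. The decomposition is therefore valid. The largest bag has 4 vertices, so the width is 3.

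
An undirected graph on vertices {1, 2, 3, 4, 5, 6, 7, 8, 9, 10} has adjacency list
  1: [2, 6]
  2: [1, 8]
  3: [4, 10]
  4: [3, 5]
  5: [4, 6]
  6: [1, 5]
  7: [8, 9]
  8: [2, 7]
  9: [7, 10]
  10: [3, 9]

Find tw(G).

A width-2 tree decomposition is:
Bags: B1 = {3, 4, 5}  B2 = {3, 5, 10}  B3 = {5, 9, 10}  B4 = {5, 7, 9}  B5 = {5, 7, 8}  B6 = {2, 5, 8}  B7 = {1, 2, 5}  B8 = {1, 5, 6}
Tree: B1–B2, B2–B3, B3–B4, B4–B5, B5–B6, B6–B7, B7–B8
Each bag holds 3 vertices, so the decomposition has width 2, which upper-bounds the treewidth. The edges 5–4–3–10–9–7–8–2–1–6–5 form a cycle, so G is not a tree and its treewidth is at least 2. Combining the bounds, tw(G) = 2.

2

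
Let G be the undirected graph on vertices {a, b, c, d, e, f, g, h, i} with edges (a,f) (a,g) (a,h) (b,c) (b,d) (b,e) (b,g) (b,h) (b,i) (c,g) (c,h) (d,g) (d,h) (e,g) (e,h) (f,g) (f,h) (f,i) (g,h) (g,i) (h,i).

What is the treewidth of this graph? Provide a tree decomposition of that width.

Treewidth 3.
One optimal decomposition is:
Bags: B1 = {b, c, g, h}  B2 = {b, d, g, h}  B3 = {b, g, h, i}  B4 = {f, g, h, i}  B5 = {b, e, g, h}  B6 = {a, f, g, h}
Tree: B1–B2, B2–B3, B3–B4, B3–B5, B4–B6

Every bag has size at most 4, so the width is 4 − 1 = 3 and tw(G) ≤ 3. For the lower bound, the 4 vertices {a, f, g, h} are pairwise adjacent, and any tree decomposition puts a clique entirely inside one bag — forcing width ≥ 3. Combining the bounds, tw(G) = 3.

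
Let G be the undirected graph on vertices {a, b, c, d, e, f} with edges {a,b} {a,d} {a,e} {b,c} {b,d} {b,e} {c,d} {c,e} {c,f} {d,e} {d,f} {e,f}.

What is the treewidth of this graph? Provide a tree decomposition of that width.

The largest bag has 4 vertices, giving width 3; this decomposition certifies tw(G) ≤ 3. For the lower bound, the 4 vertices {c, d, e, f} are pairwise adjacent, and any tree decomposition puts a clique entirely inside one bag — forcing width ≥ 3. Hence tw(G) = 3 exactly.

Treewidth 3.
One such decomposition:
Bags: B1 = {b, c, d, e}  B2 = {a, b, d, e}  B3 = {c, d, e, f}
Tree: B1–B2, B1–B3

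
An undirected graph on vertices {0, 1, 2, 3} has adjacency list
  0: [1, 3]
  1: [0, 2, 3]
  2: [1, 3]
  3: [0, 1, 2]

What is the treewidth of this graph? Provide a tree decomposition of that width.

Every bag has size at most 3, so the width is 3 − 1 = 2 and tw(G) ≤ 2. On the other hand G contains the 3-clique {0, 1, 3}. A clique must lie in a single bag of any decomposition, so no decomposition can have width below 2. Therefore the treewidth is 2.

Treewidth 2.
One such decomposition:
Bags: B1 = {0, 1, 3}  B2 = {1, 2, 3}
Tree: B1–B2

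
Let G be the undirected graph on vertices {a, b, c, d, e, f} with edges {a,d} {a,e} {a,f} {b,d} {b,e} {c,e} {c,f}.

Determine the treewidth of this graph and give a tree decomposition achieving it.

Every bag has size at most 3, so the width is 3 − 1 = 2 and tw(G) ≤ 2. The edges d–b–e–a–d form a cycle, so G is not a tree and its treewidth is at least 2. Combining the bounds, tw(G) = 2.

Treewidth 2.
Bags: B1 = {a, b, d}  B2 = {a, b, e}  B3 = {a, e, f}  B4 = {c, e, f}
Tree: B1–B2, B2–B3, B3–B4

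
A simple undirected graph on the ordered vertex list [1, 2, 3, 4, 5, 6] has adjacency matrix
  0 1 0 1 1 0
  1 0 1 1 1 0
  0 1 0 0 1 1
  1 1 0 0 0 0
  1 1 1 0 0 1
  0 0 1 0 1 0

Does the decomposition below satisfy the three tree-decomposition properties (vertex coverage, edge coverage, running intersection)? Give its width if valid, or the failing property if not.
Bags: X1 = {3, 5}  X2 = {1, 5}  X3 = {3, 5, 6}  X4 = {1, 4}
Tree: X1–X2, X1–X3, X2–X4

No — vertex 2 appears in no bag.

A tree decomposition must satisfy three properties: every vertex lies in some bag; for every edge, both endpoints lie together in some bag; and for every vertex, the bags containing it form a connected subtree. Here vertex 2 appears in no bag, so the decomposition is invalid.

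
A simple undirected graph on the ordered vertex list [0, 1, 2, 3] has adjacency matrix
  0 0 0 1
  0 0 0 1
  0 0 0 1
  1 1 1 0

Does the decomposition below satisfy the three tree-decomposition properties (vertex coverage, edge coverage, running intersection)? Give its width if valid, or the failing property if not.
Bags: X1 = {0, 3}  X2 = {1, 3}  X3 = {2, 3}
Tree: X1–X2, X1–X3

Yes; width 1.

Every vertex of G appears in some bag (union = {0, 1, 2, 3}); every edge is covered by a bag; and for each vertex v the set of bags containing v is connected in the bag tree. The decomposition is therefore valid. The largest bag has 2 vertices, so the width is 1.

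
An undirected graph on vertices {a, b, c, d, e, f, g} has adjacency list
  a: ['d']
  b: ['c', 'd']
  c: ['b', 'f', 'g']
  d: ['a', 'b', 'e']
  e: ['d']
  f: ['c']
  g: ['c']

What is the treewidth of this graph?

A width-1 tree decomposition is:
Bags: B1 = {b, c}  B2 = {b, d}  B3 = {c, f}  B4 = {d, e}  B5 = {c, g}  B6 = {a, d}
Tree: B1–B2, B1–B3, B2–B4, B1–B5, B4–B6
Every bag has size at most 2, so the width is 2 − 1 = 1 and tw(G) ≤ 1. G has an edge, so its treewidth is at least 1. Therefore the treewidth is 1.

1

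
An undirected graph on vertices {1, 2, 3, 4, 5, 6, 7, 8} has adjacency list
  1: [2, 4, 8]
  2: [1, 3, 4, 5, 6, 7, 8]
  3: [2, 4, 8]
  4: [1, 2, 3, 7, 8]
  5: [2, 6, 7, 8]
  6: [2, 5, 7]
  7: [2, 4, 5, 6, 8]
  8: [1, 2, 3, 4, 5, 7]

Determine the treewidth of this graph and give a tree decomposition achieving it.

Treewidth 3.
One such decomposition:
Bags: B1 = {2, 5, 6, 7}  B2 = {2, 5, 7, 8}  B3 = {2, 4, 7, 8}  B4 = {1, 2, 4, 8}  B5 = {2, 3, 4, 8}
Tree: B1–B2, B2–B3, B3–B4, B4–B5

Each bag holds 4 vertices, so the decomposition has width 3, which upper-bounds the treewidth. Conversely, {1, 2, 4, 8} is a clique of size 4, and the vertices of any clique must share a bag in every tree decomposition; so some bag has ≥ 4 vertices and tw(G) ≥ 3. Hence tw(G) = 3 exactly.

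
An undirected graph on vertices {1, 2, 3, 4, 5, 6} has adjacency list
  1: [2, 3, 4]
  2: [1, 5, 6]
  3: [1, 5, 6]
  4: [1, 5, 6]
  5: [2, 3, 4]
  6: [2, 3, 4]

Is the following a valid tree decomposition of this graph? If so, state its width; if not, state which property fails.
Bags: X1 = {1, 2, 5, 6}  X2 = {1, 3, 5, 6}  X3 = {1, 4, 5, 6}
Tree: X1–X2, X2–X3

Checking the three conditions: (i) the bags cover all of {1, 2, 3, 4, 5, 6}; (ii) for each edge, some bag contains both endpoints; (iii) the bags containing any fixed vertex form a subtree. All hold, so the decomposition is valid with width 4 − 1 = 3.

Yes; width 3.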